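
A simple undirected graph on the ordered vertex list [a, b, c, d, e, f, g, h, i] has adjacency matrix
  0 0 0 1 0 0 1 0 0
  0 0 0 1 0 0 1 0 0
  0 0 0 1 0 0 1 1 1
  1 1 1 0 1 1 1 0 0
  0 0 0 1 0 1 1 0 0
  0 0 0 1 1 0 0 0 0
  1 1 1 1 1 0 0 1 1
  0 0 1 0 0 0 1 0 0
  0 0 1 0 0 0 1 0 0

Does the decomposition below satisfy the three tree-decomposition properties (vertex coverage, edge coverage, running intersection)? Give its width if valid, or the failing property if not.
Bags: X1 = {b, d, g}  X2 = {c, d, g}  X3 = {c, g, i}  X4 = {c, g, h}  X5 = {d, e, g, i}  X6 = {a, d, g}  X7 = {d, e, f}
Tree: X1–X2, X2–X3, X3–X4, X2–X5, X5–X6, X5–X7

A tree decomposition must satisfy three properties: every vertex lies in some bag; for every edge, both endpoints lie together in some bag; and for every vertex, the bags containing it form a connected subtree. Here bags containing vertex i are not connected in the tree, so the decomposition is invalid.

No — bags containing vertex i are not connected in the tree.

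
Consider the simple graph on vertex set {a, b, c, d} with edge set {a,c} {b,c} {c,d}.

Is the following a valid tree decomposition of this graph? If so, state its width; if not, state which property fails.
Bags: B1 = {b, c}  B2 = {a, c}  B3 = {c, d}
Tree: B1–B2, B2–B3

Yes; width 1.

Every vertex of G appears in some bag (union = {a, b, c, d}); every edge is covered by a bag; and for each vertex v the set of bags containing v is connected in the bag tree. The decomposition is therefore valid. The largest bag has 2 vertices, so the width is 1.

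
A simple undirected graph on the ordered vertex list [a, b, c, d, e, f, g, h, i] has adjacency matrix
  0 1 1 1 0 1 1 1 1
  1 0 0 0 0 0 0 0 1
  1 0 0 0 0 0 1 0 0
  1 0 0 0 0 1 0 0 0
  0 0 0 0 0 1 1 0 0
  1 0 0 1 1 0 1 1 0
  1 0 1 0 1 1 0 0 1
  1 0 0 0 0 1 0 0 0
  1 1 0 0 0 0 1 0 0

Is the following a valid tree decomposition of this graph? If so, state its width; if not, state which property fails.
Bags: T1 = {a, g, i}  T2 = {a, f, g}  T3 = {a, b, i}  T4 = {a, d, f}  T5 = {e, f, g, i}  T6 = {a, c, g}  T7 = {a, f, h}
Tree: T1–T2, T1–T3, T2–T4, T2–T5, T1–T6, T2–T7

A tree decomposition must satisfy three properties: every vertex lies in some bag; for every edge, both endpoints lie together in some bag; and for every vertex, the bags containing it form a connected subtree. Here bags containing vertex i are not connected in the tree, so the decomposition is invalid.

No — bags containing vertex i are not connected in the tree.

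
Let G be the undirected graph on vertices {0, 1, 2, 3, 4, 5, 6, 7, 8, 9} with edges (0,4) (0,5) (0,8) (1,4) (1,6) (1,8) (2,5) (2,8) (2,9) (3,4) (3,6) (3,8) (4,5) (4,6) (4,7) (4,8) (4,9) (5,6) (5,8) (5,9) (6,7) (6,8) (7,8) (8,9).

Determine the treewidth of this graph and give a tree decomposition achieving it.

Each bag holds 4 vertices, so the decomposition has width 3, which upper-bounds the treewidth. Conversely, {2, 5, 8, 9} is a clique of size 4, and the vertices of any clique must share a bag in every tree decomposition; so some bag has ≥ 4 vertices and tw(G) ≥ 3. Therefore the treewidth is 3.

Treewidth 3.
Bags: B1 = {4, 5, 6, 8}  B2 = {4, 6, 7, 8}  B3 = {3, 4, 6, 8}  B4 = {4, 5, 8, 9}  B5 = {0, 4, 5, 8}  B6 = {1, 4, 6, 8}  B7 = {2, 5, 8, 9}
Tree: B1–B2, B2–B3, B1–B4, B1–B5, B1–B6, B4–B7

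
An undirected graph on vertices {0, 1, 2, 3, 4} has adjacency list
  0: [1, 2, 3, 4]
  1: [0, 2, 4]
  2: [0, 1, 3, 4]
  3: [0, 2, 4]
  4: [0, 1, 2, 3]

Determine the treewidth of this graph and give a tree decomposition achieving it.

Treewidth 3.
One optimal decomposition is:
Bags: B1 = {0, 2, 3, 4}  B2 = {0, 1, 2, 4}
Tree: B1–B2

Each bag holds 4 vertices, so the decomposition has width 3, which upper-bounds the treewidth. On the other hand G contains the 4-clique {0, 1, 2, 4}. A clique must lie in a single bag of any decomposition, so no decomposition can have width below 3. Hence tw(G) = 3 exactly.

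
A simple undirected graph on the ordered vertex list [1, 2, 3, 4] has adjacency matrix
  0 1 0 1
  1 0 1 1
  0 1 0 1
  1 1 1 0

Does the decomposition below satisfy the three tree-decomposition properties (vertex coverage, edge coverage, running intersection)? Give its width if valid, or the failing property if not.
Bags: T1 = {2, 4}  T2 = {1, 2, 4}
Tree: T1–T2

No — vertex 3 appears in no bag.

A tree decomposition must satisfy three properties: every vertex lies in some bag; for every edge, both endpoints lie together in some bag; and for every vertex, the bags containing it form a connected subtree. Here vertex 3 appears in no bag, so the decomposition is invalid.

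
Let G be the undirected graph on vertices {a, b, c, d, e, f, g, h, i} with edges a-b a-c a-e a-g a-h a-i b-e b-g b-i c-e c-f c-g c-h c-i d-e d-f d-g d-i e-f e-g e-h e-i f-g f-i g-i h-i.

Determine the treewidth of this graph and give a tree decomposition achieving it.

Each bag holds 5 vertices, so the decomposition has width 4, which upper-bounds the treewidth. Conversely, {a, c, e, g, i} is a clique of size 5, and the vertices of any clique must share a bag in every tree decomposition; so some bag has ≥ 5 vertices and tw(G) ≥ 4. Therefore the treewidth is 4.

Treewidth 4.
One such decomposition:
Bags: B1 = {a, c, e, g, i}  B2 = {a, c, e, h, i}  B3 = {c, e, f, g, i}  B4 = {a, b, e, g, i}  B5 = {d, e, f, g, i}
Tree: B1–B2, B1–B3, B1–B4, B3–B5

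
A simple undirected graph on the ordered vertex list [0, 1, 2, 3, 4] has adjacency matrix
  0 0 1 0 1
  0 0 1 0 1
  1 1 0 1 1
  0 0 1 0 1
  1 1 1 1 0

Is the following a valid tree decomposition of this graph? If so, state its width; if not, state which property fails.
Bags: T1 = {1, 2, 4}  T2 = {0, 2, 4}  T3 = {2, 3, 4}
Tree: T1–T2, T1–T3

Yes; width 2.

Every vertex of G appears in some bag (union = {0, 1, 2, 3, 4}); every edge is covered by a bag; and for each vertex v the set of bags containing v is connected in the bag tree. The decomposition is therefore valid. The largest bag has 3 vertices, so the width is 2.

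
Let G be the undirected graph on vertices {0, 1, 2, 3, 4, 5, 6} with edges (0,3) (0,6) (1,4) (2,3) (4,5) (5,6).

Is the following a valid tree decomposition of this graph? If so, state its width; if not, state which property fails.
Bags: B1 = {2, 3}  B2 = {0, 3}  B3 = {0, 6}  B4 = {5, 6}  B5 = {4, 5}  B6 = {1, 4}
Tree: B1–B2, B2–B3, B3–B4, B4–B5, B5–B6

Yes; width 1.

Vertex coverage: the bags together contain {0, 1, 2, 3, 4, 5, 6}, the full vertex set. Edge coverage: each edge of G has both endpoints in at least one bag. Running intersection: for every vertex, the bags containing it form a connected subtree. All three properties hold, so this is a valid tree decomposition of width max|bag| − 1 = 1, and hence tw(G) ≤ 1.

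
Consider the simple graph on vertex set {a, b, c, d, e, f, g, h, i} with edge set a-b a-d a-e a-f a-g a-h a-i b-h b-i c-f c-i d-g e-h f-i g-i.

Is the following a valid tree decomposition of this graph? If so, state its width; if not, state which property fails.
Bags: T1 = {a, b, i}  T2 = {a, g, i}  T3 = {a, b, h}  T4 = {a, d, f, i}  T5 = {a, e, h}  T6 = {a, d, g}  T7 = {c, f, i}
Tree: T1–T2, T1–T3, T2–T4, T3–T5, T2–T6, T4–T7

A tree decomposition must satisfy three properties: every vertex lies in some bag; for every edge, both endpoints lie together in some bag; and for every vertex, the bags containing it form a connected subtree. Here bags containing vertex d are not connected in the tree, so the decomposition is invalid.

No — bags containing vertex d are not connected in the tree.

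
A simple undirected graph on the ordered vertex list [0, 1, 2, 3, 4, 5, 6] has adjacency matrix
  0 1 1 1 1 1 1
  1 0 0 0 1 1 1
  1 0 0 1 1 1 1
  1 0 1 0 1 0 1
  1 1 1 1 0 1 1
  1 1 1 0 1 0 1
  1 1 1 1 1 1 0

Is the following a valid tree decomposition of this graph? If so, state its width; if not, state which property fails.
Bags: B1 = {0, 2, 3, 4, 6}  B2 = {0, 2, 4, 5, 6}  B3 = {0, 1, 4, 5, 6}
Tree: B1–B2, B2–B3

Vertex coverage: the bags together contain {0, 1, 2, 3, 4, 5, 6}, the full vertex set. Edge coverage: each edge of G has both endpoints in at least one bag. Running intersection: for every vertex, the bags containing it form a connected subtree. All three properties hold, so this is a valid tree decomposition of width max|bag| − 1 = 4, and hence tw(G) ≤ 4.

Yes; width 4.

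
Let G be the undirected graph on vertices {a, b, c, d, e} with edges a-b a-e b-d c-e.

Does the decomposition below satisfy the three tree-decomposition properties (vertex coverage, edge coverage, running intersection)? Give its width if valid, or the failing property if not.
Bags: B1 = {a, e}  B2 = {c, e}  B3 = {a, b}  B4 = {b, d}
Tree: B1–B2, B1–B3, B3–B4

Yes; width 1.

Checking the three conditions: (i) the bags cover all of {a, b, c, d, e}; (ii) for each edge, some bag contains both endpoints; (iii) the bags containing any fixed vertex form a subtree. All hold, so the decomposition is valid with width 2 − 1 = 1.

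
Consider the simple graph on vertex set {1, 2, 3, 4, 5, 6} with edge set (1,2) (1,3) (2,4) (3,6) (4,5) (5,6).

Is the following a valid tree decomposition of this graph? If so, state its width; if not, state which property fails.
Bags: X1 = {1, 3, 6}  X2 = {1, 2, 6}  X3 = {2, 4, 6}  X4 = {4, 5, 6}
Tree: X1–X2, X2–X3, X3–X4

Every vertex of G appears in some bag (union = {1, 2, 3, 4, 5, 6}); every edge is covered by a bag; and for each vertex v the set of bags containing v is connected in the bag tree. The decomposition is therefore valid. The largest bag has 3 vertices, so the width is 2.

Yes; width 2.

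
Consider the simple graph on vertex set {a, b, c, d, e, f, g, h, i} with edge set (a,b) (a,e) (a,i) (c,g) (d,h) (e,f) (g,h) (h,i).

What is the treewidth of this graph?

1

A width-1 tree decomposition is:
Bags: B1 = {c, g}  B2 = {g, h}  B3 = {d, h}  B4 = {h, i}  B5 = {a, i}  B6 = {a, e}  B7 = {a, b}  B8 = {e, f}
Tree: B1–B2, B2–B3, B3–B4, B4–B5, B5–B6, B5–B7, B6–B8
The largest bag has 2 vertices, giving width 1; this decomposition certifies tw(G) ≤ 1. G has an edge, so its treewidth is at least 1. Hence tw(G) = 1 exactly.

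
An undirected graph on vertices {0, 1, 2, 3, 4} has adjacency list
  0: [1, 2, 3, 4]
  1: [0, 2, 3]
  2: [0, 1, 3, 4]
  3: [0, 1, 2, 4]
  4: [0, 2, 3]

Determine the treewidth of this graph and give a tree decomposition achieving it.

Treewidth 3.
Bags: B1 = {0, 2, 3, 4}  B2 = {0, 1, 2, 3}
Tree: B1–B2

The largest bag has 4 vertices, giving width 3; this decomposition certifies tw(G) ≤ 3. For the lower bound, the 4 vertices {0, 1, 2, 3} are pairwise adjacent, and any tree decomposition puts a clique entirely inside one bag — forcing width ≥ 3. The upper and lower bounds meet at 3, so that is the treewidth.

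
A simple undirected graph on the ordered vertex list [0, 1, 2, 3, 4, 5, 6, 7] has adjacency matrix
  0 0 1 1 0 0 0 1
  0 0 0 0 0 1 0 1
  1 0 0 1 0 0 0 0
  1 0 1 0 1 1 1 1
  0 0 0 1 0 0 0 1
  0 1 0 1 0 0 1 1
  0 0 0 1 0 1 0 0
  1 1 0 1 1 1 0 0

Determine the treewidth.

2

A width-2 tree decomposition is:
Bags: B1 = {3, 4, 7}  B2 = {0, 3, 7}  B3 = {3, 5, 7}  B4 = {0, 2, 3}  B5 = {1, 5, 7}  B6 = {3, 5, 6}
Tree: B1–B2, B1–B3, B2–B4, B3–B5, B3–B6
The largest bag has 3 vertices, giving width 2; this decomposition certifies tw(G) ≤ 2. Conversely, {1, 5, 7} is a clique of size 3, and the vertices of any clique must share a bag in every tree decomposition; so some bag has ≥ 3 vertices and tw(G) ≥ 2. Hence tw(G) = 2 exactly.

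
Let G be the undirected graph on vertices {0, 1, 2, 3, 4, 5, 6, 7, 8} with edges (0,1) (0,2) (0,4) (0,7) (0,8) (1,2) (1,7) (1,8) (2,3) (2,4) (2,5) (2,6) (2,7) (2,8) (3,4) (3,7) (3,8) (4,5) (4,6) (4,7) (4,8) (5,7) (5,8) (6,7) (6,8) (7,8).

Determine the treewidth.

4

A width-4 tree decomposition is:
Bags: B1 = {2, 4, 5, 7, 8}  B2 = {0, 2, 4, 7, 8}  B3 = {2, 3, 4, 7, 8}  B4 = {2, 4, 6, 7, 8}  B5 = {0, 1, 2, 7, 8}
Tree: B1–B2, B2–B3, B3–B4, B2–B5
The largest bag has 5 vertices, giving width 4; this decomposition certifies tw(G) ≤ 4. For the lower bound, the 5 vertices {0, 1, 2, 7, 8} are pairwise adjacent, and any tree decomposition puts a clique entirely inside one bag — forcing width ≥ 4. Hence tw(G) = 4 exactly.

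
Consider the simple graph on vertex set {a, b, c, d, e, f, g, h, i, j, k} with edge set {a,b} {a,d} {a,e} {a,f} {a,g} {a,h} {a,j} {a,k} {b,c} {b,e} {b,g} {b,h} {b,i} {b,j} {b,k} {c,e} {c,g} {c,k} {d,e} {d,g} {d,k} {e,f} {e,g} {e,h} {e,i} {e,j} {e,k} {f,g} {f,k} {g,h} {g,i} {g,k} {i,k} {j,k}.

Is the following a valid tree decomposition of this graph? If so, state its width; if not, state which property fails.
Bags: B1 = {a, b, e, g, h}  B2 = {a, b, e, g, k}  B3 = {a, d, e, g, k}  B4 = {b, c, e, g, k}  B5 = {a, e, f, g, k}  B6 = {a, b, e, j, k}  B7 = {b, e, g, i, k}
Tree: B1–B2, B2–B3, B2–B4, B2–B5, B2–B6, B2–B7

Yes; width 4.

Checking the three conditions: (i) the bags cover all of {a, b, c, d, e, f, g, h, i, j, k}; (ii) for each edge, some bag contains both endpoints; (iii) the bags containing any fixed vertex form a subtree. All hold, so the decomposition is valid with width 5 − 1 = 4.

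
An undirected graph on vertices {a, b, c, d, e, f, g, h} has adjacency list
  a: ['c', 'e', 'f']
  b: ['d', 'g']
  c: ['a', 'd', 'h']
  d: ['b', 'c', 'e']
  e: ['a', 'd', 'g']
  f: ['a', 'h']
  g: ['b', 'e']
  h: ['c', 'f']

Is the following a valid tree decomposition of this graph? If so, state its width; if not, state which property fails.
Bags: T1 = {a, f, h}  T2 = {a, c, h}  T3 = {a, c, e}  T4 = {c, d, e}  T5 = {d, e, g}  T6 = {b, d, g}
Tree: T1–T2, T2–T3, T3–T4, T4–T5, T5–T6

Vertex coverage: the bags together contain {a, b, c, d, e, f, g, h}, the full vertex set. Edge coverage: each edge of G has both endpoints in at least one bag. Running intersection: for every vertex, the bags containing it form a connected subtree. All three properties hold, so this is a valid tree decomposition of width max|bag| − 1 = 2, and hence tw(G) ≤ 2.

Yes; width 2.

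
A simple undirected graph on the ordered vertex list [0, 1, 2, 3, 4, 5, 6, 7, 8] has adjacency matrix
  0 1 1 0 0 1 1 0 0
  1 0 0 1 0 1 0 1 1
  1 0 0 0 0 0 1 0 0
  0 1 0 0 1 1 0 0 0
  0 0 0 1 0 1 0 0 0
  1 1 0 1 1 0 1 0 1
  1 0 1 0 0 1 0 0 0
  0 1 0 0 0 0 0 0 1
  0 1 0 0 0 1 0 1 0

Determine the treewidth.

A width-2 tree decomposition is:
Bags: B1 = {1, 7, 8}  B2 = {1, 5, 8}  B3 = {1, 3, 5}  B4 = {0, 1, 5}  B5 = {0, 5, 6}  B6 = {0, 2, 6}  B7 = {3, 4, 5}
Tree: B1–B2, B2–B3, B3–B4, B4–B5, B5–B6, B3–B7
Every bag has size at most 3, so the width is 3 − 1 = 2 and tw(G) ≤ 2. Conversely, {0, 2, 6} is a clique of size 3, and the vertices of any clique must share a bag in every tree decomposition; so some bag has ≥ 3 vertices and tw(G) ≥ 2. Therefore the treewidth is 2.

2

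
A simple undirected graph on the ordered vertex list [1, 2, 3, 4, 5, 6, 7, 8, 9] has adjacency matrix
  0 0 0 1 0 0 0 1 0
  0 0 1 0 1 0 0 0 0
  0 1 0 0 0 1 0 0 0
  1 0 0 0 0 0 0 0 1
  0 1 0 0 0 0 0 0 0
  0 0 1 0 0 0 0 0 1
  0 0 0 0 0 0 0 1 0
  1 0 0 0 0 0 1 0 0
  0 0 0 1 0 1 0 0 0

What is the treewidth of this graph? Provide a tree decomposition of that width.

Treewidth 1.
One such decomposition:
Bags: B1 = {2, 5}  B2 = {2, 3}  B3 = {3, 6}  B4 = {6, 9}  B5 = {4, 9}  B6 = {1, 4}  B7 = {1, 8}  B8 = {7, 8}
Tree: B1–B2, B2–B3, B3–B4, B4–B5, B5–B6, B6–B7, B7–B8

The largest bag has 2 vertices, giving width 1; this decomposition certifies tw(G) ≤ 1. Since G has at least one edge (e.g. 5–2), it is not an edgeless graph, so tw(G) ≥ 1. The upper and lower bounds meet at 1, so that is the treewidth.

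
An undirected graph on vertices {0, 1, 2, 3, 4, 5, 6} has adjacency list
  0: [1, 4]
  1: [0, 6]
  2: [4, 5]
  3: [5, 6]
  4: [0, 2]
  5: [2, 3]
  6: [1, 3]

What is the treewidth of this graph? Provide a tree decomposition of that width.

The largest bag has 3 vertices, giving width 2; this decomposition certifies tw(G) ≤ 2. The edges 1–6–3–5–2–4–0–1 form a cycle, so G is not a tree and its treewidth is at least 2. Therefore the treewidth is 2.

Treewidth 2.
One such decomposition:
Bags: B1 = {1, 3, 6}  B2 = {1, 3, 5}  B3 = {1, 2, 5}  B4 = {1, 2, 4}  B5 = {0, 1, 4}
Tree: B1–B2, B2–B3, B3–B4, B4–B5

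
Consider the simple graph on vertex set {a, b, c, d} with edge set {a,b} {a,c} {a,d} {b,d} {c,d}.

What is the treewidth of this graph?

A width-2 tree decomposition is:
Bags: B1 = {a, c, d}  B2 = {a, b, d}
Tree: B1–B2
Each bag holds 3 vertices, so the decomposition has width 2, which upper-bounds the treewidth. On the other hand G contains the 3-clique {a, c, d}. A clique must lie in a single bag of any decomposition, so no decomposition can have width below 2. Therefore the treewidth is 2.

2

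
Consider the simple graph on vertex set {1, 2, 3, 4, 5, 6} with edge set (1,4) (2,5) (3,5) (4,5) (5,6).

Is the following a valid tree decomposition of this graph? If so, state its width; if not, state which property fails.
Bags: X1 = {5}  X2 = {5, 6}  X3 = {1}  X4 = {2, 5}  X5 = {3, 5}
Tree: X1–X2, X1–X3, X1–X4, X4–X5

No — vertex 4 appears in no bag.

A tree decomposition must satisfy three properties: every vertex lies in some bag; for every edge, both endpoints lie together in some bag; and for every vertex, the bags containing it form a connected subtree. Here vertex 4 appears in no bag, so the decomposition is invalid.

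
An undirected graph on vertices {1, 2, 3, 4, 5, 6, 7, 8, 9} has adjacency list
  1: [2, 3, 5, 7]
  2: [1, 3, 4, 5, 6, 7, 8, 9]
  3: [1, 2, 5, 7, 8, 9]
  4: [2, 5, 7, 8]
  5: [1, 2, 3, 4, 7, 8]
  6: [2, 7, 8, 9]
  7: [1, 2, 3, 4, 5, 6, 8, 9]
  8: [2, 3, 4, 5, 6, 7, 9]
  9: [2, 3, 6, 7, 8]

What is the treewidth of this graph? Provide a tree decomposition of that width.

Each bag holds 5 vertices, so the decomposition has width 4, which upper-bounds the treewidth. Conversely, {2, 3, 7, 8, 9} is a clique of size 5, and the vertices of any clique must share a bag in every tree decomposition; so some bag has ≥ 5 vertices and tw(G) ≥ 4. Combining the bounds, tw(G) = 4.

Treewidth 4.
Bags: B1 = {2, 3, 7, 8, 9}  B2 = {2, 3, 5, 7, 8}  B3 = {1, 2, 3, 5, 7}  B4 = {2, 6, 7, 8, 9}  B5 = {2, 4, 5, 7, 8}
Tree: B1–B2, B2–B3, B1–B4, B2–B5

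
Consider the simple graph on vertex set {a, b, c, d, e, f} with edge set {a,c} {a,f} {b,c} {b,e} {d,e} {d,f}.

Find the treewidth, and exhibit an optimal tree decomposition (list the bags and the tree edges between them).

Treewidth 2.
One such decomposition:
Bags: B1 = {a, c, f}  B2 = {c, d, f}  B3 = {c, d, e}  B4 = {b, c, e}
Tree: B1–B2, B2–B3, B3–B4

Every bag has size at most 3, so the width is 3 − 1 = 2 and tw(G) ≤ 2. The edges c–a–f–d–e–b–c form a cycle, so G is not a tree and its treewidth is at least 2. Therefore the treewidth is 2.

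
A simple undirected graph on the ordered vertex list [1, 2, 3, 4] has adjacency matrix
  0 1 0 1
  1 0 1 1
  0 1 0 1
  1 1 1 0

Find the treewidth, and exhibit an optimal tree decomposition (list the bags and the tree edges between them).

Treewidth 2.
One optimal decomposition is:
Bags: B1 = {1, 2, 4}  B2 = {2, 3, 4}
Tree: B1–B2

Each bag holds 3 vertices, so the decomposition has width 2, which upper-bounds the treewidth. On the other hand G contains the 3-clique {1, 2, 4}. A clique must lie in a single bag of any decomposition, so no decomposition can have width below 2. Combining the bounds, tw(G) = 2.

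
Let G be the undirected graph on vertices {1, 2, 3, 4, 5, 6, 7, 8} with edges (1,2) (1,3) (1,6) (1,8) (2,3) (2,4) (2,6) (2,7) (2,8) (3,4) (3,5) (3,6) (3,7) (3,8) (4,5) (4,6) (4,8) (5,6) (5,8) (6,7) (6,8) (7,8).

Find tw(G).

A width-4 tree decomposition is:
Bags: B1 = {2, 3, 6, 7, 8}  B2 = {2, 3, 4, 6, 8}  B3 = {1, 2, 3, 6, 8}  B4 = {3, 4, 5, 6, 8}
Tree: B1–B2, B2–B3, B2–B4
The largest bag has 5 vertices, giving width 4; this decomposition certifies tw(G) ≤ 4. On the other hand G contains the 5-clique {1, 2, 3, 6, 8}. A clique must lie in a single bag of any decomposition, so no decomposition can have width below 4. Hence tw(G) = 4 exactly.

4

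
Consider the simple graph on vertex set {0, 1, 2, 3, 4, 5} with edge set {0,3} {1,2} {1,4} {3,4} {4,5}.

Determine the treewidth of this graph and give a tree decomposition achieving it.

Treewidth 1.
One optimal decomposition is:
Bags: B1 = {0, 3}  B2 = {3, 4}  B3 = {1, 4}  B4 = {1, 2}  B5 = {4, 5}
Tree: B1–B2, B2–B3, B3–B4, B3–B5

Each bag holds 2 vertices, so the decomposition has width 1, which upper-bounds the treewidth. Any graph with an edge has treewidth ≥ 1, and G has the edge 3–0. Therefore the treewidth is 1.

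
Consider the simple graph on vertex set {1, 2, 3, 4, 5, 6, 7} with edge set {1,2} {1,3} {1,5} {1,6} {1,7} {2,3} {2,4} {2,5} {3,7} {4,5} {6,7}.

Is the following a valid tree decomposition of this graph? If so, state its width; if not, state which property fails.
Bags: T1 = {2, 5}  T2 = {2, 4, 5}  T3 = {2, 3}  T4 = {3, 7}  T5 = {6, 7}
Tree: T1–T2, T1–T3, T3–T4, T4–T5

No — vertex 1 appears in no bag.

A tree decomposition must satisfy three properties: every vertex lies in some bag; for every edge, both endpoints lie together in some bag; and for every vertex, the bags containing it form a connected subtree. Here vertex 1 appears in no bag, so the decomposition is invalid.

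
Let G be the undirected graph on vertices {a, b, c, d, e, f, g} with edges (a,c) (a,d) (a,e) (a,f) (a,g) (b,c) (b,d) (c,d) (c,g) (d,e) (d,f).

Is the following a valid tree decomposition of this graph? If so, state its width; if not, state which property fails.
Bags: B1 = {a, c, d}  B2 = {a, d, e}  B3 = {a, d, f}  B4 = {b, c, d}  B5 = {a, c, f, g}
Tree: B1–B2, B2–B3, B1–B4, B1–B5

No — bags containing vertex f are not connected in the tree.

A tree decomposition must satisfy three properties: every vertex lies in some bag; for every edge, both endpoints lie together in some bag; and for every vertex, the bags containing it form a connected subtree. Here bags containing vertex f are not connected in the tree, so the decomposition is invalid.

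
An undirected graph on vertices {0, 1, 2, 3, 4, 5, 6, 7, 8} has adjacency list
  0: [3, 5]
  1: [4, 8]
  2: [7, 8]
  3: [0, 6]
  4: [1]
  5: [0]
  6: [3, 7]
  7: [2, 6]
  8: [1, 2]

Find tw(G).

1

A width-1 tree decomposition is:
Bags: B1 = {1, 4}  B2 = {1, 8}  B3 = {2, 8}  B4 = {2, 7}  B5 = {6, 7}  B6 = {3, 6}  B7 = {0, 3}  B8 = {0, 5}
Tree: B1–B2, B2–B3, B3–B4, B4–B5, B5–B6, B6–B7, B7–B8
Each bag holds 2 vertices, so the decomposition has width 1, which upper-bounds the treewidth. Any graph with an edge has treewidth ≥ 1, and G has the edge 4–1. Hence tw(G) = 1 exactly.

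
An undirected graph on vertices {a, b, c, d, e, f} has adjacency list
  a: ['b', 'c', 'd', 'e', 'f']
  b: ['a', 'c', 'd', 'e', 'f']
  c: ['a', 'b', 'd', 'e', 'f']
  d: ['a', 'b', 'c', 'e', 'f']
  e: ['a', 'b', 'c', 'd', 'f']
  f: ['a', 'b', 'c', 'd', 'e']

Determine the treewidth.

A width-5 tree decomposition is:
Bags: B1 = {a, b, c, d, e, f}
Tree: (single bag)
With just one bag of size 6, the width is 6 − 1 = 5, so tw(G) ≤ 5. On the other hand G contains the 6-clique {a, b, c, d, e, f}. A clique must lie in a single bag of any decomposition, so no decomposition can have width below 5. Combining the bounds, tw(G) = 5.

5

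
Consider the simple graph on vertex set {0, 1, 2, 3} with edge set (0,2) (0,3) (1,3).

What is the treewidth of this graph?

1

A width-1 tree decomposition is:
Bags: B1 = {1, 3}  B2 = {0, 3}  B3 = {0, 2}
Tree: B1–B2, B2–B3
Each bag holds 2 vertices, so the decomposition has width 1, which upper-bounds the treewidth. Since G has at least one edge (e.g. 1–3), it is not an edgeless graph, so tw(G) ≥ 1. Hence tw(G) = 1 exactly.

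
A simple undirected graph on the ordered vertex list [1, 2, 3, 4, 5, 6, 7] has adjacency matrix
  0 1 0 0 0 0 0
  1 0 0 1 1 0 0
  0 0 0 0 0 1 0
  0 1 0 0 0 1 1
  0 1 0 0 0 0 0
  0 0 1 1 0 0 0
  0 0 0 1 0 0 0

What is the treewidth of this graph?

A width-1 tree decomposition is:
Bags: B1 = {2, 4}  B2 = {2, 5}  B3 = {4, 6}  B4 = {4, 7}  B5 = {1, 2}  B6 = {3, 6}
Tree: B1–B2, B1–B3, B3–B4, B1–B5, B3–B6
Each bag holds 2 vertices, so the decomposition has width 1, which upper-bounds the treewidth. Any graph with an edge has treewidth ≥ 1, and G has the edge 2–4. Hence tw(G) = 1 exactly.

1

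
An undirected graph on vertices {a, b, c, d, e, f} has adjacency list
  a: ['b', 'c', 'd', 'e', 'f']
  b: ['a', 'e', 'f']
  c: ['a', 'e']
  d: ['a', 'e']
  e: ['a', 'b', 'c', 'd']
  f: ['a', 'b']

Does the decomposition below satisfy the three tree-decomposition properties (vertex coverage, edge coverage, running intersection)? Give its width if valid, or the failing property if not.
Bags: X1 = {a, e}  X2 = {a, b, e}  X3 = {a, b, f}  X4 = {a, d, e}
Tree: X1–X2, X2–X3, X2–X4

No — vertex c appears in no bag.

A tree decomposition must satisfy three properties: every vertex lies in some bag; for every edge, both endpoints lie together in some bag; and for every vertex, the bags containing it form a connected subtree. Here vertex c appears in no bag, so the decomposition is invalid.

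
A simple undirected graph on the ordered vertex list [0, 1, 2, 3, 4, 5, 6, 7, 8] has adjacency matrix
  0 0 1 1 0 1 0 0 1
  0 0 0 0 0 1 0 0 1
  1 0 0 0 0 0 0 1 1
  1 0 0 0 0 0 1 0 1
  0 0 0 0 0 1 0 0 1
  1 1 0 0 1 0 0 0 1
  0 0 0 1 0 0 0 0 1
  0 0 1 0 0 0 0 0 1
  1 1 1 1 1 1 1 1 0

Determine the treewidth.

2

A width-2 tree decomposition is:
Bags: B1 = {0, 2, 8}  B2 = {0, 5, 8}  B3 = {0, 3, 8}  B4 = {1, 5, 8}  B5 = {2, 7, 8}  B6 = {4, 5, 8}  B7 = {3, 6, 8}
Tree: B1–B2, B1–B3, B2–B4, B1–B5, B4–B6, B3–B7
Each bag holds 3 vertices, so the decomposition has width 2, which upper-bounds the treewidth. For the lower bound, the 3 vertices {0, 2, 8} are pairwise adjacent, and any tree decomposition puts a clique entirely inside one bag — forcing width ≥ 2. Hence tw(G) = 2 exactly.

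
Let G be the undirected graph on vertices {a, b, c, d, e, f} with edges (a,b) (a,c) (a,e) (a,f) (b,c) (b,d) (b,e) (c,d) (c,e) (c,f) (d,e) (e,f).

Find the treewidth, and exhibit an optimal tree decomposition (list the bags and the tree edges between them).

Every bag has size at most 4, so the width is 4 − 1 = 3 and tw(G) ≤ 3. Conversely, {a, c, e, f} is a clique of size 4, and the vertices of any clique must share a bag in every tree decomposition; so some bag has ≥ 4 vertices and tw(G) ≥ 3. Hence tw(G) = 3 exactly.

Treewidth 3.
Bags: B1 = {a, b, c, e}  B2 = {a, c, e, f}  B3 = {b, c, d, e}
Tree: B1–B2, B1–B3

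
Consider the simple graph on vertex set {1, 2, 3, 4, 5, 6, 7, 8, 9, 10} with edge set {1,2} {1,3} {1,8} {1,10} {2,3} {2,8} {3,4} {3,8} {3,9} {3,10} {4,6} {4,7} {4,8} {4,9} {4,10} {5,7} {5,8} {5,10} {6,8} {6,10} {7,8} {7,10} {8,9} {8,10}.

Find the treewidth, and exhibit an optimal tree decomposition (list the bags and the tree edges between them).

Every bag has size at most 4, so the width is 4 − 1 = 3 and tw(G) ≤ 3. For the lower bound, the 4 vertices {3, 4, 8, 9} are pairwise adjacent, and any tree decomposition puts a clique entirely inside one bag — forcing width ≥ 3. Hence tw(G) = 3 exactly.

Treewidth 3.
Bags: B1 = {1, 3, 8, 10}  B2 = {3, 4, 8, 10}  B3 = {4, 7, 8, 10}  B4 = {4, 6, 8, 10}  B5 = {3, 4, 8, 9}  B6 = {5, 7, 8, 10}  B7 = {1, 2, 3, 8}
Tree: B1–B2, B2–B3, B3–B4, B2–B5, B3–B6, B1–B7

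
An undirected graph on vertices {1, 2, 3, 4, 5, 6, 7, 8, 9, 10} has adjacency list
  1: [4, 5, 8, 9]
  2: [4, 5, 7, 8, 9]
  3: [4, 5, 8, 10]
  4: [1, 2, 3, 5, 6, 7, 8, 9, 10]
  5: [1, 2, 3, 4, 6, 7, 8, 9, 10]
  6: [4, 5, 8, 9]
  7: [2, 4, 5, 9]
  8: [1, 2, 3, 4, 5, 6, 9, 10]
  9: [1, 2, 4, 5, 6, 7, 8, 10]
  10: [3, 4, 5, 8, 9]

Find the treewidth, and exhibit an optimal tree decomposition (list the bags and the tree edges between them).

Treewidth 4.
Bags: B1 = {2, 4, 5, 8, 9}  B2 = {4, 5, 6, 8, 9}  B3 = {4, 5, 8, 9, 10}  B4 = {1, 4, 5, 8, 9}  B5 = {2, 4, 5, 7, 9}  B6 = {3, 4, 5, 8, 10}
Tree: B1–B2, B1–B3, B3–B4, B1–B5, B3–B6

Every bag has size at most 5, so the width is 5 − 1 = 4 and tw(G) ≤ 4. Conversely, {1, 4, 5, 8, 9} is a clique of size 5, and the vertices of any clique must share a bag in every tree decomposition; so some bag has ≥ 5 vertices and tw(G) ≥ 4. The upper and lower bounds meet at 4, so that is the treewidth.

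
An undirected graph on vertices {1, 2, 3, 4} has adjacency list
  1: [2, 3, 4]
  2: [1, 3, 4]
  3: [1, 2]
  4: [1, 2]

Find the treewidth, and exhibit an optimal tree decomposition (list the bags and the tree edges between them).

Every bag has size at most 3, so the width is 3 − 1 = 2 and tw(G) ≤ 2. Conversely, {1, 2, 3} is a clique of size 3, and the vertices of any clique must share a bag in every tree decomposition; so some bag has ≥ 3 vertices and tw(G) ≥ 2. Therefore the treewidth is 2.

Treewidth 2.
One optimal decomposition is:
Bags: B1 = {1, 2, 3}  B2 = {1, 2, 4}
Tree: B1–B2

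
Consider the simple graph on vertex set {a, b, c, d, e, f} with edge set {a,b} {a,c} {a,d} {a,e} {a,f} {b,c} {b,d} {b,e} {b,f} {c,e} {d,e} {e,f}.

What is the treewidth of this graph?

A width-3 tree decomposition is:
Bags: B1 = {a, b, d, e}  B2 = {a, b, e, f}  B3 = {a, b, c, e}
Tree: B1–B2, B1–B3
The largest bag has 4 vertices, giving width 3; this decomposition certifies tw(G) ≤ 3. For the lower bound, the 4 vertices {a, b, d, e} are pairwise adjacent, and any tree decomposition puts a clique entirely inside one bag — forcing width ≥ 3. Combining the bounds, tw(G) = 3.

3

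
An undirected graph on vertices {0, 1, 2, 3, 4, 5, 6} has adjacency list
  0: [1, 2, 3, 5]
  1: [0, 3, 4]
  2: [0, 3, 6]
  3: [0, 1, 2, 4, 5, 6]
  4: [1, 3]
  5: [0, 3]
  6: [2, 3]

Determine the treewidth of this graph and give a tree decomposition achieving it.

Treewidth 2.
Bags: B1 = {0, 3, 5}  B2 = {0, 1, 3}  B3 = {0, 2, 3}  B4 = {1, 3, 4}  B5 = {2, 3, 6}
Tree: B1–B2, B1–B3, B2–B4, B3–B5

Every bag has size at most 3, so the width is 3 − 1 = 2 and tw(G) ≤ 2. For the lower bound, the 3 vertices {0, 1, 3} are pairwise adjacent, and any tree decomposition puts a clique entirely inside one bag — forcing width ≥ 2. Therefore the treewidth is 2.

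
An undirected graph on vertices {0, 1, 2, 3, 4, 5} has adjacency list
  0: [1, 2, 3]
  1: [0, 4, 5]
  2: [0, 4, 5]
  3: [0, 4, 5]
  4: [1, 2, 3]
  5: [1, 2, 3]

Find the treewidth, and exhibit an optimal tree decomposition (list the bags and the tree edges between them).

Treewidth 3.
One optimal decomposition is:
Bags: B1 = {0, 1, 4, 5}  B2 = {0, 3, 4, 5}  B3 = {0, 2, 4, 5}
Tree: B1–B2, B2–B3

The largest bag has 4 vertices, giving width 3; this decomposition certifies tw(G) ≤ 3. For the lower bound: the 4 vertex sets {1,5}, {3,4}, {0}, {2} are disjoint, each induces a connected subgraph, and every pair is joined by at least one edge of G. Contracting each set to a single vertex therefore yields K_{4} as a minor, and since treewidth is minor-monotone, tw(G) ≥ tw(K_{4}) = 3. Hence tw(G) = 3 exactly.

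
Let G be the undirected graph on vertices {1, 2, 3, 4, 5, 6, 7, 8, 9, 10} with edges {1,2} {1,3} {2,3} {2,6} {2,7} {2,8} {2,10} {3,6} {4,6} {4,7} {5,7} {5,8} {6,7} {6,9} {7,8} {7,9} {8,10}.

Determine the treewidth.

2

A width-2 tree decomposition is:
Bags: B1 = {2, 6, 7}  B2 = {2, 7, 8}  B3 = {2, 3, 6}  B4 = {5, 7, 8}  B5 = {1, 2, 3}  B6 = {6, 7, 9}  B7 = {4, 6, 7}  B8 = {2, 8, 10}
Tree: B1–B2, B1–B3, B2–B4, B3–B5, B1–B6, B6–B7, B2–B8
Every bag has size at most 3, so the width is 3 − 1 = 2 and tw(G) ≤ 2. On the other hand G contains the 3-clique {6, 7, 9}. A clique must lie in a single bag of any decomposition, so no decomposition can have width below 2. The upper and lower bounds meet at 2, so that is the treewidth.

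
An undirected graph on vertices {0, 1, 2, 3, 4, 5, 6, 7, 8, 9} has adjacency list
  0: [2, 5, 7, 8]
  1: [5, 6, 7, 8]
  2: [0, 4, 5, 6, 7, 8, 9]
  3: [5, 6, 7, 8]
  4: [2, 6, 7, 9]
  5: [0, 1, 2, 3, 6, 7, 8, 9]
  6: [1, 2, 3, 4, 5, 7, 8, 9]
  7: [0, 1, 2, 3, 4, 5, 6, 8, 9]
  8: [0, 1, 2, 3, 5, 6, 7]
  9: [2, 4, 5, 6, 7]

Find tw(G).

A width-4 tree decomposition is:
Bags: B1 = {2, 5, 6, 7, 9}  B2 = {2, 5, 6, 7, 8}  B3 = {0, 2, 5, 7, 8}  B4 = {2, 4, 6, 7, 9}  B5 = {3, 5, 6, 7, 8}  B6 = {1, 5, 6, 7, 8}
Tree: B1–B2, B2–B3, B1–B4, B2–B5, B5–B6
The largest bag has 5 vertices, giving width 4; this decomposition certifies tw(G) ≤ 4. For the lower bound, the 5 vertices {2, 4, 6, 7, 9} are pairwise adjacent, and any tree decomposition puts a clique entirely inside one bag — forcing width ≥ 4. Hence tw(G) = 4 exactly.

4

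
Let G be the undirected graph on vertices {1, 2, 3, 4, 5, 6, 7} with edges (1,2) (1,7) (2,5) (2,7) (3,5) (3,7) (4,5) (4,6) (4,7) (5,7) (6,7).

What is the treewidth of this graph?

A width-2 tree decomposition is:
Bags: B1 = {4, 5, 7}  B2 = {2, 5, 7}  B3 = {1, 2, 7}  B4 = {4, 6, 7}  B5 = {3, 5, 7}
Tree: B1–B2, B2–B3, B1–B4, B1–B5
The largest bag has 3 vertices, giving width 2; this decomposition certifies tw(G) ≤ 2. For the lower bound, the 3 vertices {1, 2, 7} are pairwise adjacent, and any tree decomposition puts a clique entirely inside one bag — forcing width ≥ 2. Combining the bounds, tw(G) = 2.

2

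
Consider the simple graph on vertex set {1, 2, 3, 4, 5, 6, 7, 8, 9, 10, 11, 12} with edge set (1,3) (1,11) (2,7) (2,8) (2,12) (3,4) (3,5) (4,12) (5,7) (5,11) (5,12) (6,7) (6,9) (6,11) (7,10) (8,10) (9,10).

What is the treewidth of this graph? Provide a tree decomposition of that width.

Treewidth 3.
Bags: B1 = {1, 3, 4, 11}  B2 = {3, 4, 5, 11}  B3 = {4, 5, 11, 12}  B4 = {5, 6, 11, 12}  B5 = {5, 6, 7, 12}  B6 = {2, 6, 7, 12}  B7 = {2, 6, 7, 9}  B8 = {2, 7, 9, 10}  B9 = {2, 8, 9, 10}
Tree: B1–B2, B2–B3, B3–B4, B4–B5, B5–B6, B6–B7, B7–B8, B8–B9

Each bag holds 4 vertices, so the decomposition has width 3, which upper-bounds the treewidth. For the lower bound: the 4 vertex sets {1,3,4}, {11}, {5}, {2,6,7,12} are disjoint, each induces a connected subgraph, and every pair is joined by at least one edge of G. Contracting each set to a single vertex therefore yields K_{4} as a minor, and since treewidth is minor-monotone, tw(G) ≥ tw(K_{4}) = 3. Therefore the treewidth is 3.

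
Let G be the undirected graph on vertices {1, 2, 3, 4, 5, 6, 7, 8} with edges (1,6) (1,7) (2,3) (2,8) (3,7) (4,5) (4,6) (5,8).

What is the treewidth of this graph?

A width-2 tree decomposition is:
Bags: B1 = {2, 5, 8}  B2 = {2, 4, 5}  B3 = {2, 4, 6}  B4 = {1, 2, 6}  B5 = {1, 2, 7}  B6 = {2, 3, 7}
Tree: B1–B2, B2–B3, B3–B4, B4–B5, B5–B6
Each bag holds 3 vertices, so the decomposition has width 2, which upper-bounds the treewidth. Since 2–8–5–4–6–1–7–3–2 is a cycle in G, G is not acyclic. Forests are exactly the graphs of treewidth ≤ 1, so tw(G) ≥ 2. Therefore the treewidth is 2.

2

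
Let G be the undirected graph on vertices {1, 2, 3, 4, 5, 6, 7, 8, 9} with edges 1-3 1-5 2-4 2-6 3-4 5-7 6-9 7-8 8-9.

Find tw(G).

2

A width-2 tree decomposition is:
Bags: B1 = {5, 7, 8}  B2 = {5, 8, 9}  B3 = {5, 6, 9}  B4 = {2, 5, 6}  B5 = {2, 4, 5}  B6 = {3, 4, 5}  B7 = {1, 3, 5}
Tree: B1–B2, B2–B3, B3–B4, B4–B5, B5–B6, B6–B7
The largest bag has 3 vertices, giving width 2; this decomposition certifies tw(G) ≤ 2. The edges 5–7–8–9–6–2–4–3–1–5 form a cycle, so G is not a tree and its treewidth is at least 2. Combining the bounds, tw(G) = 2.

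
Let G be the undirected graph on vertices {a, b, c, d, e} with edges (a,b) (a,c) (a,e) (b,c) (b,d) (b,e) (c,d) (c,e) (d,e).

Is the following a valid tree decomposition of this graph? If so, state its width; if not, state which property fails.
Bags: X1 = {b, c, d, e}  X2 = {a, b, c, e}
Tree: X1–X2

Yes; width 3.

Every vertex of G appears in some bag (union = {a, b, c, d, e}); every edge is covered by a bag; and for each vertex v the set of bags containing v is connected in the bag tree. The decomposition is therefore valid. The largest bag has 4 vertices, so the width is 3.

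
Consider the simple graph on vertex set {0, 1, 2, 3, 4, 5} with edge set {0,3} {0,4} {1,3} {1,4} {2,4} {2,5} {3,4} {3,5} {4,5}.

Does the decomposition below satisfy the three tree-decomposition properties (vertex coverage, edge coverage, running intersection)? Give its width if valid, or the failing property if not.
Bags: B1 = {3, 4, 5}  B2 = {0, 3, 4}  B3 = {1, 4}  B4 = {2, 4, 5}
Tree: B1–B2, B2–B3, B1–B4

A tree decomposition must satisfy three properties: every vertex lies in some bag; for every edge, both endpoints lie together in some bag; and for every vertex, the bags containing it form a connected subtree. Here edge (3,1) lies in no bag, so the decomposition is invalid.

No — edge (3,1) lies in no bag.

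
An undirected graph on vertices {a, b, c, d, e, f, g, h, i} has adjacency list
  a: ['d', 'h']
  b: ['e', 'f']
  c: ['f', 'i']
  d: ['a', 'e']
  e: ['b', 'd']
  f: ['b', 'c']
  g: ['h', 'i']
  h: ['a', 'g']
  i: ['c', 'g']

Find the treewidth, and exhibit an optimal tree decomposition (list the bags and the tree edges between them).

Treewidth 2.
Bags: B1 = {g, h, i}  B2 = {c, h, i}  B3 = {c, f, h}  B4 = {b, f, h}  B5 = {b, e, h}  B6 = {d, e, h}  B7 = {a, d, h}
Tree: B1–B2, B2–B3, B3–B4, B4–B5, B5–B6, B6–B7

The largest bag has 3 vertices, giving width 2; this decomposition certifies tw(G) ≤ 2. The edges h–g–i–c–f–b–e–d–a–h form a cycle, so G is not a tree and its treewidth is at least 2. Combining the bounds, tw(G) = 2.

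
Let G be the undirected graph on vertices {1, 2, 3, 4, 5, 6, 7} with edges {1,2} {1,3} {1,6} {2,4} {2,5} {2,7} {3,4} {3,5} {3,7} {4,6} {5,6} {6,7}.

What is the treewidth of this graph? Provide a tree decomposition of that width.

Treewidth 3.
Bags: B1 = {1, 2, 3, 6}  B2 = {2, 3, 5, 6}  B3 = {2, 3, 4, 6}  B4 = {2, 3, 6, 7}
Tree: B1–B2, B2–B3, B3–B4

The largest bag has 4 vertices, giving width 3; this decomposition certifies tw(G) ≤ 3. For the lower bound: the 4 vertex sets {1,3}, {2,5}, {6}, {4} are disjoint, each induces a connected subgraph, and every pair is joined by at least one edge of G. Contracting each set to a single vertex therefore yields K_{4} as a minor, and since treewidth is minor-monotone, tw(G) ≥ tw(K_{4}) = 3. Hence tw(G) = 3 exactly.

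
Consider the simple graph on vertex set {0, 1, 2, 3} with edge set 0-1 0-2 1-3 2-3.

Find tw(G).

A width-2 tree decomposition is:
Bags: B1 = {1, 2, 3}  B2 = {0, 1, 2}
Tree: B1–B2
Each bag holds 3 vertices, so the decomposition has width 2, which upper-bounds the treewidth. Since 1–3–2–0–1 is a cycle in G, G is not acyclic. Forests are exactly the graphs of treewidth ≤ 1, so tw(G) ≥ 2. The upper and lower bounds meet at 2, so that is the treewidth.

2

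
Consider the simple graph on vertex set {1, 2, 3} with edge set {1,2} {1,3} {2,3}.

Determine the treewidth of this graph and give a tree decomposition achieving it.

A single bag containing all 3 vertices is trivially a valid decomposition of width 2. Conversely, {1, 2, 3} is a clique of size 3, and the vertices of any clique must share a bag in every tree decomposition; so some bag has ≥ 3 vertices and tw(G) ≥ 2. Hence tw(G) = 2 exactly.

Treewidth 2.
Bags: B1 = {1, 2, 3}
Tree: (single bag)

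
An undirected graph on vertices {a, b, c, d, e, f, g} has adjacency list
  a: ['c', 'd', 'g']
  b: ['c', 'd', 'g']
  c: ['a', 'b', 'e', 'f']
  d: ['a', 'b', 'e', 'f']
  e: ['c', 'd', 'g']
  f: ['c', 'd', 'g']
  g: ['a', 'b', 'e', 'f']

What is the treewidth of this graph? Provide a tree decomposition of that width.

Treewidth 3.
Bags: B1 = {a, c, d, g}  B2 = {b, c, d, g}  B3 = {c, d, f, g}  B4 = {c, d, e, g}
Tree: B1–B2, B2–B3, B3–B4

Each bag holds 4 vertices, so the decomposition has width 3, which upper-bounds the treewidth. For the lower bound: the 4 vertex sets {a,c}, {b,g}, {d}, {f} are disjoint, each induces a connected subgraph, and every pair is joined by at least one edge of G. Contracting each set to a single vertex therefore yields K_{4} as a minor, and since treewidth is minor-monotone, tw(G) ≥ tw(K_{4}) = 3. Hence tw(G) = 3 exactly.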